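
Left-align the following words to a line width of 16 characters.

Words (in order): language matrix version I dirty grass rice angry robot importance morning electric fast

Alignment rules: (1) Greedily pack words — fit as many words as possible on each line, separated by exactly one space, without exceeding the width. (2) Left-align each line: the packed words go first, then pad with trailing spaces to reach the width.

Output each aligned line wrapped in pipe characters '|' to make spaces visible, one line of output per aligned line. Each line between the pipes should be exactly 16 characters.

Line 1: ['language', 'matrix'] (min_width=15, slack=1)
Line 2: ['version', 'I', 'dirty'] (min_width=15, slack=1)
Line 3: ['grass', 'rice', 'angry'] (min_width=16, slack=0)
Line 4: ['robot', 'importance'] (min_width=16, slack=0)
Line 5: ['morning', 'electric'] (min_width=16, slack=0)
Line 6: ['fast'] (min_width=4, slack=12)

Answer: |language matrix |
|version I dirty |
|grass rice angry|
|robot importance|
|morning electric|
|fast            |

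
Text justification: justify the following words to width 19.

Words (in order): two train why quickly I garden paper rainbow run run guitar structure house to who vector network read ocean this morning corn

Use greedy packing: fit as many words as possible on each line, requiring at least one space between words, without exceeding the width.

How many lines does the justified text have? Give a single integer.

Line 1: ['two', 'train', 'why'] (min_width=13, slack=6)
Line 2: ['quickly', 'I', 'garden'] (min_width=16, slack=3)
Line 3: ['paper', 'rainbow', 'run'] (min_width=17, slack=2)
Line 4: ['run', 'guitar'] (min_width=10, slack=9)
Line 5: ['structure', 'house', 'to'] (min_width=18, slack=1)
Line 6: ['who', 'vector', 'network'] (min_width=18, slack=1)
Line 7: ['read', 'ocean', 'this'] (min_width=15, slack=4)
Line 8: ['morning', 'corn'] (min_width=12, slack=7)
Total lines: 8

Answer: 8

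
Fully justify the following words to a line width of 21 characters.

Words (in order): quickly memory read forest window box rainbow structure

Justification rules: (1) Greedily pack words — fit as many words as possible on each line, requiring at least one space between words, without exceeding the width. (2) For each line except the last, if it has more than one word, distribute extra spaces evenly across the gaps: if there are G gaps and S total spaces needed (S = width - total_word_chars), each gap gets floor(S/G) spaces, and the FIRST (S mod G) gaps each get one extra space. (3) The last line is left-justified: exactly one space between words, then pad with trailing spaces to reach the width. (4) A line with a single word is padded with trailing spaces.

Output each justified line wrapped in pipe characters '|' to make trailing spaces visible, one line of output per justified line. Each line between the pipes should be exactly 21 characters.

Answer: |quickly  memory  read|
|forest   window   box|
|rainbow structure    |

Derivation:
Line 1: ['quickly', 'memory', 'read'] (min_width=19, slack=2)
Line 2: ['forest', 'window', 'box'] (min_width=17, slack=4)
Line 3: ['rainbow', 'structure'] (min_width=17, slack=4)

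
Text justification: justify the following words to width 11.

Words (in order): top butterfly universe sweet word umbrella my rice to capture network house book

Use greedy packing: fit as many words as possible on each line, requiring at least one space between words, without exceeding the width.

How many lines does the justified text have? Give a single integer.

Line 1: ['top'] (min_width=3, slack=8)
Line 2: ['butterfly'] (min_width=9, slack=2)
Line 3: ['universe'] (min_width=8, slack=3)
Line 4: ['sweet', 'word'] (min_width=10, slack=1)
Line 5: ['umbrella', 'my'] (min_width=11, slack=0)
Line 6: ['rice', 'to'] (min_width=7, slack=4)
Line 7: ['capture'] (min_width=7, slack=4)
Line 8: ['network'] (min_width=7, slack=4)
Line 9: ['house', 'book'] (min_width=10, slack=1)
Total lines: 9

Answer: 9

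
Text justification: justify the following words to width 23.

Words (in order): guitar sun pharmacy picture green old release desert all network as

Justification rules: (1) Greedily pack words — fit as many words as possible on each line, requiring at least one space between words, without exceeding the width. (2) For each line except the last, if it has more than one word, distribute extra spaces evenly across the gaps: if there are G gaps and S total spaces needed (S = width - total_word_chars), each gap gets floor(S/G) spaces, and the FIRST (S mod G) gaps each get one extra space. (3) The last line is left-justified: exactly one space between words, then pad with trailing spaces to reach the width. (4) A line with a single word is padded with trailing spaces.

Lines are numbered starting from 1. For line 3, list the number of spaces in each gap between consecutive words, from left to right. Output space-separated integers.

Answer: 4 3

Derivation:
Line 1: ['guitar', 'sun', 'pharmacy'] (min_width=19, slack=4)
Line 2: ['picture', 'green', 'old'] (min_width=17, slack=6)
Line 3: ['release', 'desert', 'all'] (min_width=18, slack=5)
Line 4: ['network', 'as'] (min_width=10, slack=13)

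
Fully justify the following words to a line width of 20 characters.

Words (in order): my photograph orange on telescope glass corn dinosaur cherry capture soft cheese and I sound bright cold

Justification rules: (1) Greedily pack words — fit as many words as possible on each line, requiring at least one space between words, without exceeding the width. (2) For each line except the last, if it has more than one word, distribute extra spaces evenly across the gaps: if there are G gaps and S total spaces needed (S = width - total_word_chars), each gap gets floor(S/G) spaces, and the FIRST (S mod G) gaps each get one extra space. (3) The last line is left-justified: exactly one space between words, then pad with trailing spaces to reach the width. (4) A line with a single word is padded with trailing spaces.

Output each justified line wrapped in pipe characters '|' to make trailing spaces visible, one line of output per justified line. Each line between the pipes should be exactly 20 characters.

Line 1: ['my', 'photograph', 'orange'] (min_width=20, slack=0)
Line 2: ['on', 'telescope', 'glass'] (min_width=18, slack=2)
Line 3: ['corn', 'dinosaur', 'cherry'] (min_width=20, slack=0)
Line 4: ['capture', 'soft', 'cheese'] (min_width=19, slack=1)
Line 5: ['and', 'I', 'sound', 'bright'] (min_width=18, slack=2)
Line 6: ['cold'] (min_width=4, slack=16)

Answer: |my photograph orange|
|on  telescope  glass|
|corn dinosaur cherry|
|capture  soft cheese|
|and  I  sound bright|
|cold                |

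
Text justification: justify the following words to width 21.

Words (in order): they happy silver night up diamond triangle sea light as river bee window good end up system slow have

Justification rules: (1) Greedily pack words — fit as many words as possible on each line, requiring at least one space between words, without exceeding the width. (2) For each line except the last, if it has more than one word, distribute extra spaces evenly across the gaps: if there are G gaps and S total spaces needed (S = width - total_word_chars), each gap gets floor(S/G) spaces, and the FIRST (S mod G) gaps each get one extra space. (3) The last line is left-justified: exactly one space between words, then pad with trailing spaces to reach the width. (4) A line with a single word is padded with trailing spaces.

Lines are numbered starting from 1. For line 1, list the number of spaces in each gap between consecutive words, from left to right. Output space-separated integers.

Answer: 3 3

Derivation:
Line 1: ['they', 'happy', 'silver'] (min_width=17, slack=4)
Line 2: ['night', 'up', 'diamond'] (min_width=16, slack=5)
Line 3: ['triangle', 'sea', 'light', 'as'] (min_width=21, slack=0)
Line 4: ['river', 'bee', 'window', 'good'] (min_width=21, slack=0)
Line 5: ['end', 'up', 'system', 'slow'] (min_width=18, slack=3)
Line 6: ['have'] (min_width=4, slack=17)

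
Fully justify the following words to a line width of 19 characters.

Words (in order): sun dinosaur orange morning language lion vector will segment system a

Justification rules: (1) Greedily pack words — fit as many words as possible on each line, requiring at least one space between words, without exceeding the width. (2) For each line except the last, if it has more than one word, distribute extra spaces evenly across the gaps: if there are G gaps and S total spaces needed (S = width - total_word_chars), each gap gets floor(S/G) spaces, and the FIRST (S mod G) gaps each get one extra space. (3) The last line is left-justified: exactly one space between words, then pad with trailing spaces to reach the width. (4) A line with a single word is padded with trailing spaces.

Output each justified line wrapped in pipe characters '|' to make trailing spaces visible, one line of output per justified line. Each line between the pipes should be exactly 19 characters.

Answer: |sun dinosaur orange|
|morning    language|
|lion   vector  will|
|segment system a   |

Derivation:
Line 1: ['sun', 'dinosaur', 'orange'] (min_width=19, slack=0)
Line 2: ['morning', 'language'] (min_width=16, slack=3)
Line 3: ['lion', 'vector', 'will'] (min_width=16, slack=3)
Line 4: ['segment', 'system', 'a'] (min_width=16, slack=3)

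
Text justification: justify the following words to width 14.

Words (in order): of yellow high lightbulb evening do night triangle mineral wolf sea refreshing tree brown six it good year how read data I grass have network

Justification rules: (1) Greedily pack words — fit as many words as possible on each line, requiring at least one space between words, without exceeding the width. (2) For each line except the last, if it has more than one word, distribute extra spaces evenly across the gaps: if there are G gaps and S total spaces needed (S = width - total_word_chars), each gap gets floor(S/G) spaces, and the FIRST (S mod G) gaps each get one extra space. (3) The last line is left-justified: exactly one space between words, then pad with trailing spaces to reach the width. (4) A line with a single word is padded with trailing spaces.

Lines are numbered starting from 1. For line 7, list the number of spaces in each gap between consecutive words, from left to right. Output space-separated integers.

Line 1: ['of', 'yellow', 'high'] (min_width=14, slack=0)
Line 2: ['lightbulb'] (min_width=9, slack=5)
Line 3: ['evening', 'do'] (min_width=10, slack=4)
Line 4: ['night', 'triangle'] (min_width=14, slack=0)
Line 5: ['mineral', 'wolf'] (min_width=12, slack=2)
Line 6: ['sea', 'refreshing'] (min_width=14, slack=0)
Line 7: ['tree', 'brown', 'six'] (min_width=14, slack=0)
Line 8: ['it', 'good', 'year'] (min_width=12, slack=2)
Line 9: ['how', 'read', 'data'] (min_width=13, slack=1)
Line 10: ['I', 'grass', 'have'] (min_width=12, slack=2)
Line 11: ['network'] (min_width=7, slack=7)

Answer: 1 1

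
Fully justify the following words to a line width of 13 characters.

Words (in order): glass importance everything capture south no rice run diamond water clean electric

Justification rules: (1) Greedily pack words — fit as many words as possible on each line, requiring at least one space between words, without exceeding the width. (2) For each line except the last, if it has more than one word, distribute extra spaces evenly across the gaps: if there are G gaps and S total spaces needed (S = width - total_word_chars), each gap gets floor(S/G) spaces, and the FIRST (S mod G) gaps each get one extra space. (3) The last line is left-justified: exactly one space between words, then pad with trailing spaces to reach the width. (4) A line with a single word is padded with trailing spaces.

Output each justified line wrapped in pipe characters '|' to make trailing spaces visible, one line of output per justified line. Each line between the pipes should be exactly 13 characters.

Answer: |glass        |
|importance   |
|everything   |
|capture south|
|no  rice  run|
|diamond water|
|clean        |
|electric     |

Derivation:
Line 1: ['glass'] (min_width=5, slack=8)
Line 2: ['importance'] (min_width=10, slack=3)
Line 3: ['everything'] (min_width=10, slack=3)
Line 4: ['capture', 'south'] (min_width=13, slack=0)
Line 5: ['no', 'rice', 'run'] (min_width=11, slack=2)
Line 6: ['diamond', 'water'] (min_width=13, slack=0)
Line 7: ['clean'] (min_width=5, slack=8)
Line 8: ['electric'] (min_width=8, slack=5)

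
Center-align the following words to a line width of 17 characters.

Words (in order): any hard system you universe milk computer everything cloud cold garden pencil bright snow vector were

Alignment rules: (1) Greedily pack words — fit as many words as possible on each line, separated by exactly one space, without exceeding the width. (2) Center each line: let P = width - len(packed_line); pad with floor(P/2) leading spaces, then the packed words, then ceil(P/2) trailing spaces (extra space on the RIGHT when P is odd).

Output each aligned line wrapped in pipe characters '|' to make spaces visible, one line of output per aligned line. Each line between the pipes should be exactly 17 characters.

Line 1: ['any', 'hard', 'system'] (min_width=15, slack=2)
Line 2: ['you', 'universe', 'milk'] (min_width=17, slack=0)
Line 3: ['computer'] (min_width=8, slack=9)
Line 4: ['everything', 'cloud'] (min_width=16, slack=1)
Line 5: ['cold', 'garden'] (min_width=11, slack=6)
Line 6: ['pencil', 'bright'] (min_width=13, slack=4)
Line 7: ['snow', 'vector', 'were'] (min_width=16, slack=1)

Answer: | any hard system |
|you universe milk|
|    computer     |
|everything cloud |
|   cold garden   |
|  pencil bright  |
|snow vector were |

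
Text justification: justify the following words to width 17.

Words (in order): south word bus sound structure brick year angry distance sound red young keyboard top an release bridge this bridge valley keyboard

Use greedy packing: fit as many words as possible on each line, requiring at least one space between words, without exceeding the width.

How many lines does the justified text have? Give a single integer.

Line 1: ['south', 'word', 'bus'] (min_width=14, slack=3)
Line 2: ['sound', 'structure'] (min_width=15, slack=2)
Line 3: ['brick', 'year', 'angry'] (min_width=16, slack=1)
Line 4: ['distance', 'sound'] (min_width=14, slack=3)
Line 5: ['red', 'young'] (min_width=9, slack=8)
Line 6: ['keyboard', 'top', 'an'] (min_width=15, slack=2)
Line 7: ['release', 'bridge'] (min_width=14, slack=3)
Line 8: ['this', 'bridge'] (min_width=11, slack=6)
Line 9: ['valley', 'keyboard'] (min_width=15, slack=2)
Total lines: 9

Answer: 9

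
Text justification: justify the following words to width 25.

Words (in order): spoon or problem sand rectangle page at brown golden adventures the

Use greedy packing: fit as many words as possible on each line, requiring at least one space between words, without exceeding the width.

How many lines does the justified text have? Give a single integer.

Line 1: ['spoon', 'or', 'problem', 'sand'] (min_width=21, slack=4)
Line 2: ['rectangle', 'page', 'at', 'brown'] (min_width=23, slack=2)
Line 3: ['golden', 'adventures', 'the'] (min_width=21, slack=4)
Total lines: 3

Answer: 3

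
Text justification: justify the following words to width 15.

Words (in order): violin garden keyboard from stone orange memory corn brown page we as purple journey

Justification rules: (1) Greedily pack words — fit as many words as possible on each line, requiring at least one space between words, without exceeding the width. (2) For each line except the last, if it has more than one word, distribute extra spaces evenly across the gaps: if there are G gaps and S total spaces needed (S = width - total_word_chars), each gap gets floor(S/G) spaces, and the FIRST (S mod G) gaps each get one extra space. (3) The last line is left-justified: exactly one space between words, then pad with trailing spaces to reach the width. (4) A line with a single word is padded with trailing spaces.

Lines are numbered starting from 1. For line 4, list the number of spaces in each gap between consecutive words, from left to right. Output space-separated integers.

Answer: 5

Derivation:
Line 1: ['violin', 'garden'] (min_width=13, slack=2)
Line 2: ['keyboard', 'from'] (min_width=13, slack=2)
Line 3: ['stone', 'orange'] (min_width=12, slack=3)
Line 4: ['memory', 'corn'] (min_width=11, slack=4)
Line 5: ['brown', 'page', 'we'] (min_width=13, slack=2)
Line 6: ['as', 'purple'] (min_width=9, slack=6)
Line 7: ['journey'] (min_width=7, slack=8)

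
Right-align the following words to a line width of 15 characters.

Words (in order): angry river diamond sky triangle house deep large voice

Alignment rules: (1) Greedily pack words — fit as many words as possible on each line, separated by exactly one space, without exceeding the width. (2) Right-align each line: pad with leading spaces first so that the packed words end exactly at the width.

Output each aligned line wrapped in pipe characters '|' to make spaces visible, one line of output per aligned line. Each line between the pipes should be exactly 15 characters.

Line 1: ['angry', 'river'] (min_width=11, slack=4)
Line 2: ['diamond', 'sky'] (min_width=11, slack=4)
Line 3: ['triangle', 'house'] (min_width=14, slack=1)
Line 4: ['deep', 'large'] (min_width=10, slack=5)
Line 5: ['voice'] (min_width=5, slack=10)

Answer: |    angry river|
|    diamond sky|
| triangle house|
|     deep large|
|          voice|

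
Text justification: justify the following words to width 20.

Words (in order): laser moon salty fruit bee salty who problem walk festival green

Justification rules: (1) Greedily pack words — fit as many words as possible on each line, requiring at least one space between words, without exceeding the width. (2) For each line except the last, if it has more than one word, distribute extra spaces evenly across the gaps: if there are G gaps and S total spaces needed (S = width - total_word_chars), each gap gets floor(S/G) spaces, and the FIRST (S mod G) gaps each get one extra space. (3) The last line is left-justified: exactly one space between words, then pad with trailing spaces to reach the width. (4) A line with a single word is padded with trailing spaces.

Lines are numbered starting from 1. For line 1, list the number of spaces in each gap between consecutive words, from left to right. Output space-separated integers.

Line 1: ['laser', 'moon', 'salty'] (min_width=16, slack=4)
Line 2: ['fruit', 'bee', 'salty', 'who'] (min_width=19, slack=1)
Line 3: ['problem', 'walk'] (min_width=12, slack=8)
Line 4: ['festival', 'green'] (min_width=14, slack=6)

Answer: 3 3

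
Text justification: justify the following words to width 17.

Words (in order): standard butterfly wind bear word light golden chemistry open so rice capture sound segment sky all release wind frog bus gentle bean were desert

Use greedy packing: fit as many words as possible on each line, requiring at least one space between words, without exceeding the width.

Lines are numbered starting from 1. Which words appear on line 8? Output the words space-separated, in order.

Answer: release wind frog

Derivation:
Line 1: ['standard'] (min_width=8, slack=9)
Line 2: ['butterfly', 'wind'] (min_width=14, slack=3)
Line 3: ['bear', 'word', 'light'] (min_width=15, slack=2)
Line 4: ['golden', 'chemistry'] (min_width=16, slack=1)
Line 5: ['open', 'so', 'rice'] (min_width=12, slack=5)
Line 6: ['capture', 'sound'] (min_width=13, slack=4)
Line 7: ['segment', 'sky', 'all'] (min_width=15, slack=2)
Line 8: ['release', 'wind', 'frog'] (min_width=17, slack=0)
Line 9: ['bus', 'gentle', 'bean'] (min_width=15, slack=2)
Line 10: ['were', 'desert'] (min_width=11, slack=6)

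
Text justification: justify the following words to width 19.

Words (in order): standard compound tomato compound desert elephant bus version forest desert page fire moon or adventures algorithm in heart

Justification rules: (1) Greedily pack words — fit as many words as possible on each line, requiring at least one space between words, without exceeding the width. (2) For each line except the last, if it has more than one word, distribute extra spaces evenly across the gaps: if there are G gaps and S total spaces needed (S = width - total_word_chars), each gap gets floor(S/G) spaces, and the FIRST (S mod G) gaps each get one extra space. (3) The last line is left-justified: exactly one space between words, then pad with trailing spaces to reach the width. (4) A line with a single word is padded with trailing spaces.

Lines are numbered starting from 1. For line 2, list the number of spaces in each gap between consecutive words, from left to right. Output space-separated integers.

Answer: 5

Derivation:
Line 1: ['standard', 'compound'] (min_width=17, slack=2)
Line 2: ['tomato', 'compound'] (min_width=15, slack=4)
Line 3: ['desert', 'elephant', 'bus'] (min_width=19, slack=0)
Line 4: ['version', 'forest'] (min_width=14, slack=5)
Line 5: ['desert', 'page', 'fire'] (min_width=16, slack=3)
Line 6: ['moon', 'or', 'adventures'] (min_width=18, slack=1)
Line 7: ['algorithm', 'in', 'heart'] (min_width=18, slack=1)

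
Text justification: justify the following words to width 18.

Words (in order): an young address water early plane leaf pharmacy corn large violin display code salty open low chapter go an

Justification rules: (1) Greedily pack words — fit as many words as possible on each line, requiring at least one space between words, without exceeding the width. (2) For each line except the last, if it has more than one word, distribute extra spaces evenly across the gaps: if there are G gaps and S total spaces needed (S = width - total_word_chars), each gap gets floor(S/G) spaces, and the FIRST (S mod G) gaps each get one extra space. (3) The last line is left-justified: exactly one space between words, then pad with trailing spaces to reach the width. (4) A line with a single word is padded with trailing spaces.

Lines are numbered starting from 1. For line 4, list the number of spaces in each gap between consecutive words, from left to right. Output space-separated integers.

Answer: 7

Derivation:
Line 1: ['an', 'young', 'address'] (min_width=16, slack=2)
Line 2: ['water', 'early', 'plane'] (min_width=17, slack=1)
Line 3: ['leaf', 'pharmacy', 'corn'] (min_width=18, slack=0)
Line 4: ['large', 'violin'] (min_width=12, slack=6)
Line 5: ['display', 'code', 'salty'] (min_width=18, slack=0)
Line 6: ['open', 'low', 'chapter'] (min_width=16, slack=2)
Line 7: ['go', 'an'] (min_width=5, slack=13)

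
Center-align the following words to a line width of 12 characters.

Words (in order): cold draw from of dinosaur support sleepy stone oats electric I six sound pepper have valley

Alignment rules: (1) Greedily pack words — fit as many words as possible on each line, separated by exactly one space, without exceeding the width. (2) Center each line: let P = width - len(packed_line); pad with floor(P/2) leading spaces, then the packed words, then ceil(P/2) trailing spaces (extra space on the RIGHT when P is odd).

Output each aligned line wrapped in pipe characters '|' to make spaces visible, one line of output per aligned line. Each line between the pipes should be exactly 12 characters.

Answer: | cold draw  |
|  from of   |
|  dinosaur  |
|  support   |
|sleepy stone|
|    oats    |
| electric I |
| six sound  |
|pepper have |
|   valley   |

Derivation:
Line 1: ['cold', 'draw'] (min_width=9, slack=3)
Line 2: ['from', 'of'] (min_width=7, slack=5)
Line 3: ['dinosaur'] (min_width=8, slack=4)
Line 4: ['support'] (min_width=7, slack=5)
Line 5: ['sleepy', 'stone'] (min_width=12, slack=0)
Line 6: ['oats'] (min_width=4, slack=8)
Line 7: ['electric', 'I'] (min_width=10, slack=2)
Line 8: ['six', 'sound'] (min_width=9, slack=3)
Line 9: ['pepper', 'have'] (min_width=11, slack=1)
Line 10: ['valley'] (min_width=6, slack=6)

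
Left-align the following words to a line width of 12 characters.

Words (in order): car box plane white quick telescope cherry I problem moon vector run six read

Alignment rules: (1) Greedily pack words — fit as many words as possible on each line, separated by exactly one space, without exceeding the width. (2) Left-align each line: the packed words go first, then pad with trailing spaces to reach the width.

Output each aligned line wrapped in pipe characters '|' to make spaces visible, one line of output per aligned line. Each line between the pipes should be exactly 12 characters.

Answer: |car box     |
|plane white |
|quick       |
|telescope   |
|cherry I    |
|problem moon|
|vector run  |
|six read    |

Derivation:
Line 1: ['car', 'box'] (min_width=7, slack=5)
Line 2: ['plane', 'white'] (min_width=11, slack=1)
Line 3: ['quick'] (min_width=5, slack=7)
Line 4: ['telescope'] (min_width=9, slack=3)
Line 5: ['cherry', 'I'] (min_width=8, slack=4)
Line 6: ['problem', 'moon'] (min_width=12, slack=0)
Line 7: ['vector', 'run'] (min_width=10, slack=2)
Line 8: ['six', 'read'] (min_width=8, slack=4)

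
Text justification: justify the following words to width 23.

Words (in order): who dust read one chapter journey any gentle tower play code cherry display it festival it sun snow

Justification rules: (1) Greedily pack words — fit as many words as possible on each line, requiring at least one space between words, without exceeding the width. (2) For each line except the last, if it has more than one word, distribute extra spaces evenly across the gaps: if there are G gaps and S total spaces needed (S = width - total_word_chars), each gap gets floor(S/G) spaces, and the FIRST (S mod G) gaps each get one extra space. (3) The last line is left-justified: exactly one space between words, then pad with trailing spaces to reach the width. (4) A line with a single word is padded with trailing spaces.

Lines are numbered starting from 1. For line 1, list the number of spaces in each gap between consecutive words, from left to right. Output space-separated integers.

Answer: 3 3 3

Derivation:
Line 1: ['who', 'dust', 'read', 'one'] (min_width=17, slack=6)
Line 2: ['chapter', 'journey', 'any'] (min_width=19, slack=4)
Line 3: ['gentle', 'tower', 'play', 'code'] (min_width=22, slack=1)
Line 4: ['cherry', 'display', 'it'] (min_width=17, slack=6)
Line 5: ['festival', 'it', 'sun', 'snow'] (min_width=20, slack=3)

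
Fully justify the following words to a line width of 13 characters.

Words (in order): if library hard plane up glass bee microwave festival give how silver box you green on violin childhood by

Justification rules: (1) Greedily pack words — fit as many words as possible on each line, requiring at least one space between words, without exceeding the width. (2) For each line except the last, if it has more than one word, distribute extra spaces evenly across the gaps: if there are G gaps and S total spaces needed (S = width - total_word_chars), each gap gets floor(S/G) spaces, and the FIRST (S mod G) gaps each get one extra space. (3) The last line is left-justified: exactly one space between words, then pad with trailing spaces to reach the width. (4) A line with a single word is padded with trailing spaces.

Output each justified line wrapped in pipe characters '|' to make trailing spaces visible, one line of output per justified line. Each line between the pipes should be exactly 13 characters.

Line 1: ['if', 'library'] (min_width=10, slack=3)
Line 2: ['hard', 'plane', 'up'] (min_width=13, slack=0)
Line 3: ['glass', 'bee'] (min_width=9, slack=4)
Line 4: ['microwave'] (min_width=9, slack=4)
Line 5: ['festival', 'give'] (min_width=13, slack=0)
Line 6: ['how', 'silver'] (min_width=10, slack=3)
Line 7: ['box', 'you', 'green'] (min_width=13, slack=0)
Line 8: ['on', 'violin'] (min_width=9, slack=4)
Line 9: ['childhood', 'by'] (min_width=12, slack=1)

Answer: |if    library|
|hard plane up|
|glass     bee|
|microwave    |
|festival give|
|how    silver|
|box you green|
|on     violin|
|childhood by |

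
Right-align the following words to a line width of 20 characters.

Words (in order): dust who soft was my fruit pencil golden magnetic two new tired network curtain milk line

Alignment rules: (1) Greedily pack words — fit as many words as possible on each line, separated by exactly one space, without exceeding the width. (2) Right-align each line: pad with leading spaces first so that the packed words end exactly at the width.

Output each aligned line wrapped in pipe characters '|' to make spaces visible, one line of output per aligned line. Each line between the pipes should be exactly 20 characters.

Answer: |dust who soft was my|
| fruit pencil golden|
|    magnetic two new|
|       tired network|
|   curtain milk line|

Derivation:
Line 1: ['dust', 'who', 'soft', 'was', 'my'] (min_width=20, slack=0)
Line 2: ['fruit', 'pencil', 'golden'] (min_width=19, slack=1)
Line 3: ['magnetic', 'two', 'new'] (min_width=16, slack=4)
Line 4: ['tired', 'network'] (min_width=13, slack=7)
Line 5: ['curtain', 'milk', 'line'] (min_width=17, slack=3)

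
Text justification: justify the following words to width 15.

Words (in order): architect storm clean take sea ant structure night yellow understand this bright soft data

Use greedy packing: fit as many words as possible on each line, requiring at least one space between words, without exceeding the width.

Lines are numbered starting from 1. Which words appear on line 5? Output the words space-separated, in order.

Line 1: ['architect', 'storm'] (min_width=15, slack=0)
Line 2: ['clean', 'take', 'sea'] (min_width=14, slack=1)
Line 3: ['ant', 'structure'] (min_width=13, slack=2)
Line 4: ['night', 'yellow'] (min_width=12, slack=3)
Line 5: ['understand', 'this'] (min_width=15, slack=0)
Line 6: ['bright', 'soft'] (min_width=11, slack=4)
Line 7: ['data'] (min_width=4, slack=11)

Answer: understand this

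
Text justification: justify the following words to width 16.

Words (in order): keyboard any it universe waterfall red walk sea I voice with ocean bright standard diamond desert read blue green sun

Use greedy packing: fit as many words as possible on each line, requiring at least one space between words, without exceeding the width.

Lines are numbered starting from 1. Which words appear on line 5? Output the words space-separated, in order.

Line 1: ['keyboard', 'any', 'it'] (min_width=15, slack=1)
Line 2: ['universe'] (min_width=8, slack=8)
Line 3: ['waterfall', 'red'] (min_width=13, slack=3)
Line 4: ['walk', 'sea', 'I', 'voice'] (min_width=16, slack=0)
Line 5: ['with', 'ocean'] (min_width=10, slack=6)
Line 6: ['bright', 'standard'] (min_width=15, slack=1)
Line 7: ['diamond', 'desert'] (min_width=14, slack=2)
Line 8: ['read', 'blue', 'green'] (min_width=15, slack=1)
Line 9: ['sun'] (min_width=3, slack=13)

Answer: with ocean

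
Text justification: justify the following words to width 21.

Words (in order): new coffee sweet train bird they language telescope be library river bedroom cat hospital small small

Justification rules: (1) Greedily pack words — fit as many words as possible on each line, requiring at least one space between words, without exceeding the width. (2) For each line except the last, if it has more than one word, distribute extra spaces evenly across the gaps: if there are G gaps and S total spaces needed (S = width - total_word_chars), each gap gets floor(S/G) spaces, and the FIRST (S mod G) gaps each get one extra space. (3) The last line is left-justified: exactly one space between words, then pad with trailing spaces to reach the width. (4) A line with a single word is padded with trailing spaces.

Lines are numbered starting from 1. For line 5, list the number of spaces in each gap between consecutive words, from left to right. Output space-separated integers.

Line 1: ['new', 'coffee', 'sweet'] (min_width=16, slack=5)
Line 2: ['train', 'bird', 'they'] (min_width=15, slack=6)
Line 3: ['language', 'telescope', 'be'] (min_width=21, slack=0)
Line 4: ['library', 'river', 'bedroom'] (min_width=21, slack=0)
Line 5: ['cat', 'hospital', 'small'] (min_width=18, slack=3)
Line 6: ['small'] (min_width=5, slack=16)

Answer: 3 2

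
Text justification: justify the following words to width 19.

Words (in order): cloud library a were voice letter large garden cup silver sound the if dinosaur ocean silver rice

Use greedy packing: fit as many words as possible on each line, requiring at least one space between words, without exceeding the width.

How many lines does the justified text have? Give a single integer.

Answer: 6

Derivation:
Line 1: ['cloud', 'library', 'a'] (min_width=15, slack=4)
Line 2: ['were', 'voice', 'letter'] (min_width=17, slack=2)
Line 3: ['large', 'garden', 'cup'] (min_width=16, slack=3)
Line 4: ['silver', 'sound', 'the', 'if'] (min_width=19, slack=0)
Line 5: ['dinosaur', 'ocean'] (min_width=14, slack=5)
Line 6: ['silver', 'rice'] (min_width=11, slack=8)
Total lines: 6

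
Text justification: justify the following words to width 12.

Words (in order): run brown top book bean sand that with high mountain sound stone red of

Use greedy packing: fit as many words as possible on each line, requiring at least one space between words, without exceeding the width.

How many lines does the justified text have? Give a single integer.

Line 1: ['run', 'brown'] (min_width=9, slack=3)
Line 2: ['top', 'book'] (min_width=8, slack=4)
Line 3: ['bean', 'sand'] (min_width=9, slack=3)
Line 4: ['that', 'with'] (min_width=9, slack=3)
Line 5: ['high'] (min_width=4, slack=8)
Line 6: ['mountain'] (min_width=8, slack=4)
Line 7: ['sound', 'stone'] (min_width=11, slack=1)
Line 8: ['red', 'of'] (min_width=6, slack=6)
Total lines: 8

Answer: 8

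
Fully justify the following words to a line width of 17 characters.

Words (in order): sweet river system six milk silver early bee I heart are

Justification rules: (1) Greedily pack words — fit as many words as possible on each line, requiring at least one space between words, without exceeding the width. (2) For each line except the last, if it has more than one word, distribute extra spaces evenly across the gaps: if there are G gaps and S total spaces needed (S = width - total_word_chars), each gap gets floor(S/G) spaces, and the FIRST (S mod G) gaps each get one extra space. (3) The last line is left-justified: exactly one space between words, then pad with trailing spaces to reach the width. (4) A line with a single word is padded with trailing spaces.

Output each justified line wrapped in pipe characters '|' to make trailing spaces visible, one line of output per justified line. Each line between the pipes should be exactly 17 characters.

Answer: |sweet       river|
|system  six  milk|
|silver  early bee|
|I heart are      |

Derivation:
Line 1: ['sweet', 'river'] (min_width=11, slack=6)
Line 2: ['system', 'six', 'milk'] (min_width=15, slack=2)
Line 3: ['silver', 'early', 'bee'] (min_width=16, slack=1)
Line 4: ['I', 'heart', 'are'] (min_width=11, slack=6)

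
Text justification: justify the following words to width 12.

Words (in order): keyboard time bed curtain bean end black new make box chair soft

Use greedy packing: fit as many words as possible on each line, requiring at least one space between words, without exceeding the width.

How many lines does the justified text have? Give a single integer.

Answer: 6

Derivation:
Line 1: ['keyboard'] (min_width=8, slack=4)
Line 2: ['time', 'bed'] (min_width=8, slack=4)
Line 3: ['curtain', 'bean'] (min_width=12, slack=0)
Line 4: ['end', 'black'] (min_width=9, slack=3)
Line 5: ['new', 'make', 'box'] (min_width=12, slack=0)
Line 6: ['chair', 'soft'] (min_width=10, slack=2)
Total lines: 6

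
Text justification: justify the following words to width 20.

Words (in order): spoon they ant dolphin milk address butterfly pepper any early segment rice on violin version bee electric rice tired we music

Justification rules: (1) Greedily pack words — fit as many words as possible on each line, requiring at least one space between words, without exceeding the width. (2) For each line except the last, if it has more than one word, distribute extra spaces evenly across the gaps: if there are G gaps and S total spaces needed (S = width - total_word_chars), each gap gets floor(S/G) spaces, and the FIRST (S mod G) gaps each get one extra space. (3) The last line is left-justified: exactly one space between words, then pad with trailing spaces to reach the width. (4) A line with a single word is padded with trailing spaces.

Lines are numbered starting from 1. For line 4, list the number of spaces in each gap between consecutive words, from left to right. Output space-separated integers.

Line 1: ['spoon', 'they', 'ant'] (min_width=14, slack=6)
Line 2: ['dolphin', 'milk', 'address'] (min_width=20, slack=0)
Line 3: ['butterfly', 'pepper', 'any'] (min_width=20, slack=0)
Line 4: ['early', 'segment', 'rice'] (min_width=18, slack=2)
Line 5: ['on', 'violin', 'version'] (min_width=17, slack=3)
Line 6: ['bee', 'electric', 'rice'] (min_width=17, slack=3)
Line 7: ['tired', 'we', 'music'] (min_width=14, slack=6)

Answer: 2 2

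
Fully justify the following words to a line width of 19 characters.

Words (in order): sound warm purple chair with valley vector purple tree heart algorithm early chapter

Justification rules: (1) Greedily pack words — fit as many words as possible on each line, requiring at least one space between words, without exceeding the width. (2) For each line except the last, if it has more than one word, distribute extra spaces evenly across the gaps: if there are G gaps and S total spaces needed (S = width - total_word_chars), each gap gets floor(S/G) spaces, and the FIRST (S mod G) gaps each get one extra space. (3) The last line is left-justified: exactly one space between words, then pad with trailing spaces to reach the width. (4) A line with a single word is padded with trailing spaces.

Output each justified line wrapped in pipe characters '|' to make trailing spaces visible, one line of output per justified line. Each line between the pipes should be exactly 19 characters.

Answer: |sound  warm  purple|
|chair  with  valley|
|vector  purple tree|
|heart     algorithm|
|early chapter      |

Derivation:
Line 1: ['sound', 'warm', 'purple'] (min_width=17, slack=2)
Line 2: ['chair', 'with', 'valley'] (min_width=17, slack=2)
Line 3: ['vector', 'purple', 'tree'] (min_width=18, slack=1)
Line 4: ['heart', 'algorithm'] (min_width=15, slack=4)
Line 5: ['early', 'chapter'] (min_width=13, slack=6)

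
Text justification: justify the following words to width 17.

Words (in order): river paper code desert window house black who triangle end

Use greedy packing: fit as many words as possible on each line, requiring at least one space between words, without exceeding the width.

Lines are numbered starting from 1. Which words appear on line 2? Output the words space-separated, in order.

Line 1: ['river', 'paper', 'code'] (min_width=16, slack=1)
Line 2: ['desert', 'window'] (min_width=13, slack=4)
Line 3: ['house', 'black', 'who'] (min_width=15, slack=2)
Line 4: ['triangle', 'end'] (min_width=12, slack=5)

Answer: desert window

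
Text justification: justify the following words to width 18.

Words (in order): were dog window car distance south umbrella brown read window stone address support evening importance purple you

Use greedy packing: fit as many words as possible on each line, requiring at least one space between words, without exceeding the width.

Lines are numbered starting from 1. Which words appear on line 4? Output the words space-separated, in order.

Line 1: ['were', 'dog', 'window'] (min_width=15, slack=3)
Line 2: ['car', 'distance', 'south'] (min_width=18, slack=0)
Line 3: ['umbrella', 'brown'] (min_width=14, slack=4)
Line 4: ['read', 'window', 'stone'] (min_width=17, slack=1)
Line 5: ['address', 'support'] (min_width=15, slack=3)
Line 6: ['evening', 'importance'] (min_width=18, slack=0)
Line 7: ['purple', 'you'] (min_width=10, slack=8)

Answer: read window stone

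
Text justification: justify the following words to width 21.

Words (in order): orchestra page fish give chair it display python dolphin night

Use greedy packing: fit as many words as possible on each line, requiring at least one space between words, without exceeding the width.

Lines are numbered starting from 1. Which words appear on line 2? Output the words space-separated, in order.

Line 1: ['orchestra', 'page', 'fish'] (min_width=19, slack=2)
Line 2: ['give', 'chair', 'it', 'display'] (min_width=21, slack=0)
Line 3: ['python', 'dolphin', 'night'] (min_width=20, slack=1)

Answer: give chair it display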